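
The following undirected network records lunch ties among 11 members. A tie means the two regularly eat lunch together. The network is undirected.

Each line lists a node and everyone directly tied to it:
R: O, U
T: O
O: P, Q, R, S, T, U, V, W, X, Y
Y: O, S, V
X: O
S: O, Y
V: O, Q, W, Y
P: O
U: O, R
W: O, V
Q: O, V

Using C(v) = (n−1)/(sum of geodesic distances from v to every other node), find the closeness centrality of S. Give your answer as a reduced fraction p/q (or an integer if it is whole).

5/9

Distances from S: O:1, P:2, Q:2, R:2, T:2, U:2, V:2, W:2, X:2, Y:1. Sum = 18.
n = 11, so closeness = 10/18 = 5/9.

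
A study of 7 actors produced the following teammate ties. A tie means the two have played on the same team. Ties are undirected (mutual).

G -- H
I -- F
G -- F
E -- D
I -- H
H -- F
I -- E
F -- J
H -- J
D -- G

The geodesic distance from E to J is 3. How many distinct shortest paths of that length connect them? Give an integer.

The shortest distance is 3. The length-3 paths are: E–I–F–J; E–I–H–J.
That gives 2 distinct shortest paths.

2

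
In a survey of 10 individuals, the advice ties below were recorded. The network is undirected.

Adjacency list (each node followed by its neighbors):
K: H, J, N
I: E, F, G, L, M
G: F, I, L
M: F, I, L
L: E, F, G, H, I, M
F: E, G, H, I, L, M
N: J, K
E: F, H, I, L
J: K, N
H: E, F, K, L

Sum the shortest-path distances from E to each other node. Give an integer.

16

Distances from E: F:1, G:2, H:1, I:1, J:3, K:2, L:1, M:2, N:3.
Sum = 1 + 2 + 1 + 1 + 3 + 2 + 1 + 2 + 3 = 16.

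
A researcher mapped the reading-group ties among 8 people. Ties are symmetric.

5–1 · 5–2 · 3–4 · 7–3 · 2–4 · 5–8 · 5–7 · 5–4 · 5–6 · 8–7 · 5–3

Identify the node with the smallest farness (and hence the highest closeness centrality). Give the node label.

5

Farness (sum of distances to all others) for each node — 1:13, 2:12, 3:11, 4:11, 5:7, 6:13, 7:11, 8:12.
The smallest farness is 7, for 5, so 5 has the highest closeness.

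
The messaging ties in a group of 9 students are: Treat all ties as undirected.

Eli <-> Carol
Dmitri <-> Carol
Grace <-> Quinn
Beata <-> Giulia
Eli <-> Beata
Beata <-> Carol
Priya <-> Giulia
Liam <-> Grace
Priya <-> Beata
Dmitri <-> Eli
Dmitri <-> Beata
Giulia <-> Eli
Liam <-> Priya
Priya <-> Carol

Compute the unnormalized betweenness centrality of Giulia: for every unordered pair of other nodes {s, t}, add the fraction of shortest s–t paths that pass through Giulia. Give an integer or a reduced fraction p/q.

Pairs whose geodesics pass through Giulia — Eli–Priya: 1/3; Eli–Grace: 1/3; Eli–Liam: 1/3; Eli–Quinn: 1/3.
All other pairs contribute 0.
Summing the contributions gives betweenness(Giulia) = 4/3.

4/3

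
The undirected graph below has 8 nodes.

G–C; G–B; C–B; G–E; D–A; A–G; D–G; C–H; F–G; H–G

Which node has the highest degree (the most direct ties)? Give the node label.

G

Degrees — A:2, B:2, C:3, D:2, E:1, F:1, G:7, H:2.
The maximum is 7, attained only by G.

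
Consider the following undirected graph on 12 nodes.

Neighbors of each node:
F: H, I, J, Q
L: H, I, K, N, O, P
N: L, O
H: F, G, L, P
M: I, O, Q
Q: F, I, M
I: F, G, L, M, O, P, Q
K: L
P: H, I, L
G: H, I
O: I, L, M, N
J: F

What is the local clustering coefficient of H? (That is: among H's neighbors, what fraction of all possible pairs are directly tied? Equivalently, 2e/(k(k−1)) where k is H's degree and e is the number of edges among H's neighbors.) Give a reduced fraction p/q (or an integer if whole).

H's neighbors: F, G, L, and P (k = 4).
Possible neighbor pairs: C(4,2) = 6. Edges among them: L–P → e = 1.
Clustering(H) = 1/6.

1/6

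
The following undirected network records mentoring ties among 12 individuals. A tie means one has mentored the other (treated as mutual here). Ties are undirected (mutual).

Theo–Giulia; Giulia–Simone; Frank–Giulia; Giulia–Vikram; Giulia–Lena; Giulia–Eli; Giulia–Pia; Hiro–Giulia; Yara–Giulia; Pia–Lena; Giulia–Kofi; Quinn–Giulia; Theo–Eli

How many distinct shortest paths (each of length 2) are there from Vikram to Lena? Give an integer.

1

The shortest distance is 2, and the only length-2 path is Vikram–Giulia–Lena. So there is exactly 1 shortest path.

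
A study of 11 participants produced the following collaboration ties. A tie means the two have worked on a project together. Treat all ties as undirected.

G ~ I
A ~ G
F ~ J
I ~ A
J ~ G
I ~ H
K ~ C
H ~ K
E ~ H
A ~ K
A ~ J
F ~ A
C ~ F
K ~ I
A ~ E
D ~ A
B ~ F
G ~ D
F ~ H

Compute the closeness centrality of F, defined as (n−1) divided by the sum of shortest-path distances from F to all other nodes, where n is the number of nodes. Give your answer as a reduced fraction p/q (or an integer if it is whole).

2/3

Distances from F: A:1, B:1, C:1, D:2, E:2, G:2, H:1, I:2, J:1, K:2. Sum = 15.
n = 11, so closeness = 10/15 = 2/3.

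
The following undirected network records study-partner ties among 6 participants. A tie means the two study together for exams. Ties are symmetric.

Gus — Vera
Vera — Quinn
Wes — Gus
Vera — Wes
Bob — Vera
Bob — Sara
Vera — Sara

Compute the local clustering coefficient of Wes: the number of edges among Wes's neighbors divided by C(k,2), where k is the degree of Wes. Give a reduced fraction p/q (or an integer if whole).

1

Wes's neighbors: Gus and Vera (k = 2).
Possible neighbor pairs: C(2,2) = 1. Edges among them: Gus–Vera → e = 1.
Clustering(Wes) = 1/1.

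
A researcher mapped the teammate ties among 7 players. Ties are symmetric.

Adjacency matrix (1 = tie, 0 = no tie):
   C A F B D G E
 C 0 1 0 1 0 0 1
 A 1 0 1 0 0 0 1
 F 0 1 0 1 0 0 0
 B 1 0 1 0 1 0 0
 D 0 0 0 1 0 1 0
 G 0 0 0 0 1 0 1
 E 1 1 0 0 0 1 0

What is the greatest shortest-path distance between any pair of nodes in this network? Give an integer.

Eccentricity of each node (its greatest distance to any other): A:3, B:2, C:2, D:3, E:2, F:3, G:3.
The maximum eccentricity is 3, realized for instance by the pair A–D via A – C – B – D. So the diameter is 3.

3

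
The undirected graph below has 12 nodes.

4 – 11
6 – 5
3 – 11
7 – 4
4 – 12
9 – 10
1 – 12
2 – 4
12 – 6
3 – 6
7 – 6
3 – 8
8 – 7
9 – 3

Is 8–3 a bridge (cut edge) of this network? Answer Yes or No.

Even without that edge, 8 still reaches 3 via 8 – 7 – 6 – 3, so the network stays connected. Not a bridge.

No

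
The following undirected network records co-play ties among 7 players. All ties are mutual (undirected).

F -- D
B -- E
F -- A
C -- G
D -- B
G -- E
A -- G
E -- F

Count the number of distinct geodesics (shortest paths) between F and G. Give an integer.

2

The shortest distance is 2. The length-2 paths are: F–E–G; F–A–G.
That gives 2 distinct shortest paths.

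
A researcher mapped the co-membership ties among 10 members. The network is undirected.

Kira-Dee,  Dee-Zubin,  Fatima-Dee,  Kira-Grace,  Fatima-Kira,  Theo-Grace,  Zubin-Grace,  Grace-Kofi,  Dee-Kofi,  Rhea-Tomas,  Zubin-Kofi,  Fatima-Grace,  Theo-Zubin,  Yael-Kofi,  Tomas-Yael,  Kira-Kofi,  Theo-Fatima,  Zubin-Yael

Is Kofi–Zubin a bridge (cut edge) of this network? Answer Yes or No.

No

Even without that edge, Kofi still reaches Zubin via Kofi – Grace – Zubin, so the network stays connected. Not a bridge.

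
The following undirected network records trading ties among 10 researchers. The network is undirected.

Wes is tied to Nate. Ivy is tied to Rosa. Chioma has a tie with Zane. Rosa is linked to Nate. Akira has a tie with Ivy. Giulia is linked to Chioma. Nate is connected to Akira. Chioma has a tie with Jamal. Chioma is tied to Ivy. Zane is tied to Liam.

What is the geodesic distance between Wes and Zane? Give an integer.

One shortest route is Wes – Nate – Akira – Ivy – Chioma – Zane, which uses 5 edges, and at distance 4 from Wes we only reach {Chioma}, which does not include Zane. So d(Wes,Zane) = 5.

5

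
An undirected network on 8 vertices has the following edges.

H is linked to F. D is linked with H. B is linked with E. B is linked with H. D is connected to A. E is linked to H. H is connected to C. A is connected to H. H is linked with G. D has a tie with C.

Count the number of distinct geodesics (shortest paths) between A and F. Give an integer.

1

The shortest distance is 2, and the only length-2 path is A–H–F. So there is exactly 1 shortest path.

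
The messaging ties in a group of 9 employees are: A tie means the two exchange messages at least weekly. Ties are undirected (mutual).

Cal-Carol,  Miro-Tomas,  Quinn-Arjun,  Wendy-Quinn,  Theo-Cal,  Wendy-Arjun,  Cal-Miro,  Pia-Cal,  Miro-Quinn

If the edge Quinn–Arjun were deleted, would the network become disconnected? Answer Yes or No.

No

Even without that edge, Quinn still reaches Arjun via Quinn – Wendy – Arjun, so the network stays connected. Not a bridge.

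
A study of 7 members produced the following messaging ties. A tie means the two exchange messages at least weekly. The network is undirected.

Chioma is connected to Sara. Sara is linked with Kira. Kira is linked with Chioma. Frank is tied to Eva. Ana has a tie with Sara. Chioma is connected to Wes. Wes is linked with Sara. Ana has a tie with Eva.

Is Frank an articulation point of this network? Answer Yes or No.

No

Even without Frank, every remaining node can still reach every other (the residual graph is connected), so Frank is not a cut vertex.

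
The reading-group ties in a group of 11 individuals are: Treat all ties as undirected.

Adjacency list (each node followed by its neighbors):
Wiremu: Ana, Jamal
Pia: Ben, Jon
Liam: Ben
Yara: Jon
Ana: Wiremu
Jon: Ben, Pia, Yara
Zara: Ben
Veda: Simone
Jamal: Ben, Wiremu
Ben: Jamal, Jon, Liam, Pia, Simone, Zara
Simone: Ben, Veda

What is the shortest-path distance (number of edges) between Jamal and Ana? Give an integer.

2

One shortest route is Jamal – Wiremu – Ana, which uses 2 edges, and Jamal and Ana are not directly tied, so nothing shorter exists. So d(Jamal,Ana) = 2.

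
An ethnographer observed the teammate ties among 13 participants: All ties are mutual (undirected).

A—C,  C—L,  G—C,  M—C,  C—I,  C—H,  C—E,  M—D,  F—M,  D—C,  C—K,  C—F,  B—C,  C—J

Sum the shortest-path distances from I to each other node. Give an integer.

23

Distances from I: A:2, B:2, C:1, D:2, E:2, F:2, G:2, H:2, J:2, K:2, L:2, M:2.
Sum = 2 + 2 + 1 + 2 + 2 + 2 + 2 + 2 + 2 + 2 + 2 + 2 = 23.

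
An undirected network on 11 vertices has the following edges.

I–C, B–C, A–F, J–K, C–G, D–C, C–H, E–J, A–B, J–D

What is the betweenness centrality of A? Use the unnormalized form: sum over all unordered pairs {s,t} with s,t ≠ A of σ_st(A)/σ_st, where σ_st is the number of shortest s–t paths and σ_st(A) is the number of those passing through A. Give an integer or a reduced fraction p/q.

9

Pairs whose geodesics pass through A — J–F: 1; H–F: 1; I–F: 1; K–F: 1; B–F: 1; C–F: 1; D–F: 1; E–F: 1; G–F: 1.
All other pairs contribute 0.
Summing the contributions gives betweenness(A) = 9.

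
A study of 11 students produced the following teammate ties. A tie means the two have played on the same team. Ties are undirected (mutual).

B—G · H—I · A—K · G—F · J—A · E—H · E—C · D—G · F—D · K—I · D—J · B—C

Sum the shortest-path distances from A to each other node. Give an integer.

28

Distances from A: B:4, C:5, D:2, E:4, F:3, G:3, H:3, I:2, J:1, K:1.
Sum = 4 + 5 + 2 + 4 + 3 + 3 + 3 + 2 + 1 + 1 = 28.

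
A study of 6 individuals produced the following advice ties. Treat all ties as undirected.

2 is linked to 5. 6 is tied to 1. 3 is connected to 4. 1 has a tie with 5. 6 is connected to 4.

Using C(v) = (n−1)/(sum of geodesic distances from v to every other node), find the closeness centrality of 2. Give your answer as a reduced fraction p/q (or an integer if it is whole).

1/3

Distances from 2: 1:2, 3:5, 4:4, 5:1, 6:3. Sum = 15.
n = 6, so closeness = 5/15 = 1/3.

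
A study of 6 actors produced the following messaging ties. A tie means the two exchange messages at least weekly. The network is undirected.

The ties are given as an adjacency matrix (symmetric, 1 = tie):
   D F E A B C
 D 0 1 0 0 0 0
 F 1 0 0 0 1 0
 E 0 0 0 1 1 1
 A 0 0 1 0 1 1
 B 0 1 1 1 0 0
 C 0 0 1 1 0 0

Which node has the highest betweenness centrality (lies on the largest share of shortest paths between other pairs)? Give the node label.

B

Unnormalized betweenness of each node: A:3/2, B:6, C:0, D:0, E:3/2, F:4.
B has the largest value, 6, making it the main broker — the node through which the most shortest paths run.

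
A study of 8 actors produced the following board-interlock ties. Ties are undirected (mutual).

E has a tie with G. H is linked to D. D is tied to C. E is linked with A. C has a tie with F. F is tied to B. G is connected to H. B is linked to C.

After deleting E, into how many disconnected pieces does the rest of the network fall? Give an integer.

Without E, the remaining ties split the others into: {B, C, D, F, G, H}; {A}.
That's 2 separate components.

2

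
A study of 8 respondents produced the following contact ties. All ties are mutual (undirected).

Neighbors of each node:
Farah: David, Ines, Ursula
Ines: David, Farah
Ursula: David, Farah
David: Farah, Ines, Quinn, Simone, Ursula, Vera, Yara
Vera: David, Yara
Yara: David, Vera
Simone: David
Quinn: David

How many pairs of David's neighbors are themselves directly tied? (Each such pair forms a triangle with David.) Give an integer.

3

David's neighbors: Farah, Ines, Quinn, Simone, Ursula, Vera, and Yara.
Neighbor pairs that are themselves tied: David–Farah–Ines; David–Farah–Ursula; David–Vera–Yara. Each forms one triangle with David, for 3 in total.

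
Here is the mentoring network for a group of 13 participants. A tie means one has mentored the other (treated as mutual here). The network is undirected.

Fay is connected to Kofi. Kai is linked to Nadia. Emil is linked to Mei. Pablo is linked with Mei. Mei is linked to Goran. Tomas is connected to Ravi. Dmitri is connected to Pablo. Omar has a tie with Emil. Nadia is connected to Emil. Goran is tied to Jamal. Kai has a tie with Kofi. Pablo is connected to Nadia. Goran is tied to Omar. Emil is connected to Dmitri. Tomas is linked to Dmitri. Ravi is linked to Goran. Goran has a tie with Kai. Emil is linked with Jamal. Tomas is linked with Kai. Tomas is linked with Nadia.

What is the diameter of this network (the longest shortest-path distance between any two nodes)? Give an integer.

4

Eccentricity of each node (its greatest distance to any other): Dmitri:4, Emil:4, Fay:4, Goran:3, Jamal:4, Kai:2, Kofi:3, Mei:4, Nadia:3, Omar:4, Pablo:4, Ravi:4, Tomas:3.
The maximum eccentricity is 4, realized for instance by the pair Dmitri–Fay via Dmitri – Tomas – Kai – Kofi – Fay. So the diameter is 4.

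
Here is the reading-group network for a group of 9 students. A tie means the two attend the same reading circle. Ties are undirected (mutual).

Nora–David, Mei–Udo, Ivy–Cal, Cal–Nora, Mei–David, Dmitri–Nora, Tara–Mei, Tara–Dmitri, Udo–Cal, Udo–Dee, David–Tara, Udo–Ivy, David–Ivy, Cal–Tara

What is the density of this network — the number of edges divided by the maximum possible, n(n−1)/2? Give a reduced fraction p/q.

7/18

There are 14 edges and 9 nodes, so the maximum possible is C(9,2) = 36.
Density = 14/36 = 7/18.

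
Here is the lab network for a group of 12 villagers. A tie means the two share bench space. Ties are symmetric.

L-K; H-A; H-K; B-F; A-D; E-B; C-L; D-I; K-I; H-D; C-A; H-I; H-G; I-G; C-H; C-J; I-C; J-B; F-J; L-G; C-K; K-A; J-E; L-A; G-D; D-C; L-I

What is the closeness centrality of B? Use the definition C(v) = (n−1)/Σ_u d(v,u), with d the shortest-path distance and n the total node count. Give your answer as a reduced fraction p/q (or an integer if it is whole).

Distances from B: A:3, C:2, D:3, E:1, F:1, G:4, H:3, I:3, J:1, K:3, L:3. Sum = 27.
n = 12, so closeness = 11/27.

11/27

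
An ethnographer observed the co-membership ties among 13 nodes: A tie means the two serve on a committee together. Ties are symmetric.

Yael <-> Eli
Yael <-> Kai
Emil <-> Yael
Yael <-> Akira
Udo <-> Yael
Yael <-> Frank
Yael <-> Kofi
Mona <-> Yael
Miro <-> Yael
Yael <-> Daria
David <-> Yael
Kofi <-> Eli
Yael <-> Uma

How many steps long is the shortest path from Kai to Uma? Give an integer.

2

One shortest route is Kai – Yael – Uma, which uses 2 edges, and Kai and Uma are not directly tied, so nothing shorter exists. So d(Kai,Uma) = 2.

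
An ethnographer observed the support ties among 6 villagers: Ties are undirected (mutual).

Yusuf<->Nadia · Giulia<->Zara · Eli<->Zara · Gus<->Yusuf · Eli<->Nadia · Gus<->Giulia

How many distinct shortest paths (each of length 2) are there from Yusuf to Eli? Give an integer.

The shortest distance is 2, and the only length-2 path is Yusuf–Nadia–Eli. So there is exactly 1 shortest path.

1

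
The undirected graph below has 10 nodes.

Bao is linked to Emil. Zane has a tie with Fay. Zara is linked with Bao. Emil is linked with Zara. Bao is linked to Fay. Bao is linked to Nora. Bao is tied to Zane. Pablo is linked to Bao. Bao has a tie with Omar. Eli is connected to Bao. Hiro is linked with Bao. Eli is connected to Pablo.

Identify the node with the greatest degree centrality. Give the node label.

Degrees — Bao:9, Eli:2, Emil:2, Fay:2, Hiro:1, Nora:1, Omar:1, Pablo:2, Zane:2, Zara:2.
The maximum is 9, attained only by Bao.

Bao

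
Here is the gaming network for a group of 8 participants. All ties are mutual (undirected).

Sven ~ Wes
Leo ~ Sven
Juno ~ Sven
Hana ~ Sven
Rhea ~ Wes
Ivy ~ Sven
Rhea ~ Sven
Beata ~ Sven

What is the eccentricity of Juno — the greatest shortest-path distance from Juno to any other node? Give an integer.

Distances from Juno: Beata:2, Hana:2, Ivy:2, Leo:2, Rhea:2, Sven:1, Wes:2.
The largest is 2 (to Wes, Hana, Rhea, Leo, Ivy, and Beata), so the eccentricity of Juno is 2.

2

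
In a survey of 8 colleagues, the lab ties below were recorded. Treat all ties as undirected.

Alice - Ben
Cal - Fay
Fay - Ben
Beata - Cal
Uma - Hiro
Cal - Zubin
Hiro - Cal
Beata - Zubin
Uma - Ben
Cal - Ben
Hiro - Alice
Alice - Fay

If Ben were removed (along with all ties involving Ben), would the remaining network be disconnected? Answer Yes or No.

Even without Ben, every remaining node can still reach every other (the residual graph is connected), so Ben is not a cut vertex.

No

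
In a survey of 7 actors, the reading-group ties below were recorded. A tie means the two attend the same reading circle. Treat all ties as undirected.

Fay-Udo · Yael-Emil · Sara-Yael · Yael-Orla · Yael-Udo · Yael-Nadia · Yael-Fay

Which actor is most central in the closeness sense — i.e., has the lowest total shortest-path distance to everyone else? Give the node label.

Yael

Farness (sum of distances to all others) for each node — Emil:11, Fay:10, Nadia:11, Orla:11, Sara:11, Udo:10, Yael:6.
The smallest farness is 6, for Yael, so Yael has the highest closeness.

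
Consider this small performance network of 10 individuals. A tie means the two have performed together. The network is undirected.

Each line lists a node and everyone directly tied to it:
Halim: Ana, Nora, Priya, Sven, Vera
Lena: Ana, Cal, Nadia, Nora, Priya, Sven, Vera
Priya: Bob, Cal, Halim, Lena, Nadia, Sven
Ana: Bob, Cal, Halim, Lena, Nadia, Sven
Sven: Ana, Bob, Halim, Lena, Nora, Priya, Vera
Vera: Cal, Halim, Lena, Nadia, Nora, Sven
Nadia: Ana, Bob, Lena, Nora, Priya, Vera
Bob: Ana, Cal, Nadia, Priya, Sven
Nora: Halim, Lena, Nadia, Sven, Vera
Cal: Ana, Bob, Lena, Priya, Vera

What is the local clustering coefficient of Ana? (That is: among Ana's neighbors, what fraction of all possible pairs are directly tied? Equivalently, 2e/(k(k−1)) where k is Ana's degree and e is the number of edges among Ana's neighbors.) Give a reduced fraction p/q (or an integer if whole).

7/15

Ana's neighbors: Bob, Cal, Halim, Lena, Nadia, and Sven (k = 6).
Possible neighbor pairs: C(6,2) = 15. Edges among them: Bob–Cal, Bob–Nadia, Bob–Sven, Cal–Lena, Halim–Sven, Lena–Nadia, Lena–Sven → e = 7.
Clustering(Ana) = 7/15.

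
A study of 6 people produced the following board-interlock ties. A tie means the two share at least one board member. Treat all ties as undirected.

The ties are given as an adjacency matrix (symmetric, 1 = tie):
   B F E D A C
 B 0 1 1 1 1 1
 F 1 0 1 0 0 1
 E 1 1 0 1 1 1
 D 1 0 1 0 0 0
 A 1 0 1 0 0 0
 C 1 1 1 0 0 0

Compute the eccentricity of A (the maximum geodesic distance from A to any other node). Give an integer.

2

Distances from A: B:1, C:2, D:2, E:1, F:2.
The largest is 2 (to F, D, and C), so the eccentricity of A is 2.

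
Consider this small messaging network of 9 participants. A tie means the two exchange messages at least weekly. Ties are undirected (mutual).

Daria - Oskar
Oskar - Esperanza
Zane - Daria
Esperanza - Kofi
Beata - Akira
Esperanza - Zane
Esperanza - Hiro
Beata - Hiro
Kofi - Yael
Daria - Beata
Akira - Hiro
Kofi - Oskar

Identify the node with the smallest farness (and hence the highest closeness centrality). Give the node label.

Farness (sum of distances to all others) for each node — Akira:19, Beata:16, Daria:14, Esperanza:12, Hiro:14, Kofi:15, Oskar:14, Yael:22, Zane:16.
The smallest farness is 12, for Esperanza, so Esperanza has the highest closeness.

Esperanza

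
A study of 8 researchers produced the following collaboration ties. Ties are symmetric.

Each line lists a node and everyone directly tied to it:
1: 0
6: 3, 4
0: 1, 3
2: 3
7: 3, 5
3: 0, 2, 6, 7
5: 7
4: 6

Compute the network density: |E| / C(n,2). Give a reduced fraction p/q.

There are 7 edges and 8 nodes, so the maximum possible is C(8,2) = 28.
Density = 7/28 = 1/4.

1/4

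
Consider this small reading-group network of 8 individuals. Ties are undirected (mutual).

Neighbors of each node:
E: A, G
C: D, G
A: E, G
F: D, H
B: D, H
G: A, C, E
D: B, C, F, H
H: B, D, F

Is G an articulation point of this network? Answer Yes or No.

Removing G leaves {B, C, D, F, and H} with no path to {A and E}, so the network splits into 2 components. G is a cut vertex.

Yes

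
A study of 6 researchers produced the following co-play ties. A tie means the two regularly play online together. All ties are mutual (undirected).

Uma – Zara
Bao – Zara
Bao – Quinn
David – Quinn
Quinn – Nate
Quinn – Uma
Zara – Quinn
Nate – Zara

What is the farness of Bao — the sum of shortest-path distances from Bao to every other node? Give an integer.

Distances from Bao: David:2, Nate:2, Quinn:1, Uma:2, Zara:1.
Sum = 2 + 2 + 1 + 2 + 1 = 8.

8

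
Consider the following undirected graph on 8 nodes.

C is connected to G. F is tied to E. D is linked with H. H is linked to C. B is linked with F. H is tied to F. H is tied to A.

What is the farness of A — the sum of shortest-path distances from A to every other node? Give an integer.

Distances from A: B:3, C:2, D:2, E:3, F:2, G:3, H:1.
Sum = 3 + 2 + 2 + 3 + 2 + 3 + 1 = 16.

16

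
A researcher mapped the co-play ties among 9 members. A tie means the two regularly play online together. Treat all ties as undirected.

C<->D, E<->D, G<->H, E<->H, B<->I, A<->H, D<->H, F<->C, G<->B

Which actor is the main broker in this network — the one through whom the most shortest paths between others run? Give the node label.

H

Unnormalized betweenness of each node: A:0, B:7, C:7, D:12, E:0, F:0, G:12, H:19, I:0.
H has the largest value, 19, making it the main broker — the node through which the most shortest paths run.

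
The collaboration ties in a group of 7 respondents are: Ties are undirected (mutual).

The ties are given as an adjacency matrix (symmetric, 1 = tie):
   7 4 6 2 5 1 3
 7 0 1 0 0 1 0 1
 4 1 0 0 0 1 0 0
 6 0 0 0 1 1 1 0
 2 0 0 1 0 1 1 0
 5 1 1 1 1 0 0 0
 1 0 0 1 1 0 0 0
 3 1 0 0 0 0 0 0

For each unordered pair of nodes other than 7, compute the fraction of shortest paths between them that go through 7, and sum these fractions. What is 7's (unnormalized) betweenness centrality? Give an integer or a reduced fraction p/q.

Pairs whose geodesics pass through 7 — 4–3: 1; 6–3: 1; 2–3: 1; 5–3: 1; 1–3: 2/2.
All other pairs contribute 0.
Summing the contributions gives betweenness(7) = 5.

5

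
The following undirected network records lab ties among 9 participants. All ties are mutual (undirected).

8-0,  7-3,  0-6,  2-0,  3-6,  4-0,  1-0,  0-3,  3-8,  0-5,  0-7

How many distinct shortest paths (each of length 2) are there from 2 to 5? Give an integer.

1

The shortest distance is 2, and the only length-2 path is 2–0–5. So there is exactly 1 shortest path.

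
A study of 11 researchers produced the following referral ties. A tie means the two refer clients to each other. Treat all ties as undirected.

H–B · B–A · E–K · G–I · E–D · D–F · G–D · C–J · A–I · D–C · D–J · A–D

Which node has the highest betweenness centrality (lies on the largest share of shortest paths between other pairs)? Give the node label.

Unnormalized betweenness of each node: A:19, B:9, C:0, D:69/2, E:9, F:0, G:3, H:0, I:3/2, J:0, K:0.
D has the largest value, 69/2, making it the main broker — the node through which the most shortest paths run.

D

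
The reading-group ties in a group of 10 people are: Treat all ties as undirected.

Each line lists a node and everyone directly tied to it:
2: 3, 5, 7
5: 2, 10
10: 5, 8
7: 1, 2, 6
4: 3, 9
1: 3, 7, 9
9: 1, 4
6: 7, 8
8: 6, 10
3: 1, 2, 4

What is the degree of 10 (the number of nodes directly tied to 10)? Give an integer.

2

10 is directly tied to 5 and 8. That is 2 neighbors, so the degree of 10 is 2.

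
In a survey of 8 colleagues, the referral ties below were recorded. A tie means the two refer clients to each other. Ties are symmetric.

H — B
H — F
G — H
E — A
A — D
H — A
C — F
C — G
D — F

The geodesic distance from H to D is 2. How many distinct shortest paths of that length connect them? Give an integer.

The shortest distance is 2. The length-2 paths are: H–F–D; H–A–D.
That gives 2 distinct shortest paths.

2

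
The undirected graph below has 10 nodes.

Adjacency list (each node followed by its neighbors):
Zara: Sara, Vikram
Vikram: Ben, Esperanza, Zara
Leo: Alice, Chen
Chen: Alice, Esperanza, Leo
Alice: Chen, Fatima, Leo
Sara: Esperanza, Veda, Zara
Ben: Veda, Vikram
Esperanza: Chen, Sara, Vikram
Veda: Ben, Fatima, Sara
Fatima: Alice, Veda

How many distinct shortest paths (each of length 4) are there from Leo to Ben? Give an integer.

The shortest distance is 4. The length-4 paths are: Leo–Alice–Fatima–Veda–Ben; Leo–Chen–Esperanza–Vikram–Ben.
That gives 2 distinct shortest paths.

2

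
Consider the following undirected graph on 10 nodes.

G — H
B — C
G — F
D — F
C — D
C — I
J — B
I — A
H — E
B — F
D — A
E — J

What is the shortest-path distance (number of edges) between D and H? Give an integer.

3

One shortest route is D – F – G – H, which uses 3 edges, and at distance 2 from D we only reach {B, G, I}, which does not include H. So d(D,H) = 3.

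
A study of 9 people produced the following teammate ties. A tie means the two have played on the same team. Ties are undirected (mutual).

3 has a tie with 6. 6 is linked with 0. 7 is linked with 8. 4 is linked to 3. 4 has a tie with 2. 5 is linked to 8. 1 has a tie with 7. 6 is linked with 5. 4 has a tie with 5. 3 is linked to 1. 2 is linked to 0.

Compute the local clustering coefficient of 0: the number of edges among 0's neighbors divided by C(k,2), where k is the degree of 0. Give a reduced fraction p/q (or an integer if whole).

0's neighbors: 2 and 6 (k = 2).
Possible neighbor pairs: C(2,2) = 1. Edges among them: none → e = 0.
Clustering(0) = 0/1.

0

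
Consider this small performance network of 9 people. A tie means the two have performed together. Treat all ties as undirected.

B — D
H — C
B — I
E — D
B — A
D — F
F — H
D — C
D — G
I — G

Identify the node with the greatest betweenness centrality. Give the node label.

D

Unnormalized betweenness of each node: A:0, B:19/2, C:3, D:41/2, E:0, F:3, G:5/2, H:1/2, I:1.
D has the largest value, 41/2, making it the main broker — the node through which the most shortest paths run.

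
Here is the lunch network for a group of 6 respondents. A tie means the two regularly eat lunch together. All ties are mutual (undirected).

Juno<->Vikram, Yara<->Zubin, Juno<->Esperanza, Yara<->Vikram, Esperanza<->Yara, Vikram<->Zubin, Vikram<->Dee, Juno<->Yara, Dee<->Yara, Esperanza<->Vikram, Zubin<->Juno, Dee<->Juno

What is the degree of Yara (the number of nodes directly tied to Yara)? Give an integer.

Yara is directly tied to Dee, Esperanza, Juno, Vikram, and Zubin. That is 5 neighbors, so the degree of Yara is 5.

5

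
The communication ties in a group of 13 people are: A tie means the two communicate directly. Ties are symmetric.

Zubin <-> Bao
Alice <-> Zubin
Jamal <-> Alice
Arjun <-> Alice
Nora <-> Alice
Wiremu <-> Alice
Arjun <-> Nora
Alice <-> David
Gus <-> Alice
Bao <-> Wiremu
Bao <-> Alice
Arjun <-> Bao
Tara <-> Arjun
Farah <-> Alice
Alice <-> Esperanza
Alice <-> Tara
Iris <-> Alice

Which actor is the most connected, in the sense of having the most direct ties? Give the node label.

Alice

Degrees — Alice:12, Arjun:4, Bao:4, David:1, Esperanza:1, Farah:1, Gus:1, Iris:1, Jamal:1, Nora:2, Tara:2, Wiremu:2, Zubin:2.
The maximum is 12, attained only by Alice.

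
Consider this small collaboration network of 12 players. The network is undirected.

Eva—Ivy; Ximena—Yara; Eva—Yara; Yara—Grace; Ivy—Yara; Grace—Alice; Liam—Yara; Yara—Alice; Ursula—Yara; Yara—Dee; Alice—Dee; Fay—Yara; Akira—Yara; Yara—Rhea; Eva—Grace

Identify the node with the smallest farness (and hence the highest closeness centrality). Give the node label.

Yara

Farness (sum of distances to all others) for each node — Akira:21, Alice:19, Dee:20, Eva:19, Fay:21, Grace:19, Ivy:20, Liam:21, Rhea:21, Ursula:21, Ximena:21, Yara:11.
The smallest farness is 11, for Yara, so Yara has the highest closeness.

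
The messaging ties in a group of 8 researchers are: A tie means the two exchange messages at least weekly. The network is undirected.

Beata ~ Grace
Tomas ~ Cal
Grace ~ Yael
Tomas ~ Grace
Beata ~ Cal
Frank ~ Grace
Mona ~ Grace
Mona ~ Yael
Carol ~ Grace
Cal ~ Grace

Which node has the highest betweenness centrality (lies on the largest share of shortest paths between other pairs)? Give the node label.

Unnormalized betweenness of each node: Beata:0, Cal:1/2, Carol:0, Frank:0, Grace:35/2, Mona:0, Tomas:0, Yael:0.
Grace has the largest value, 35/2, making it the main broker — the node through which the most shortest paths run.

Grace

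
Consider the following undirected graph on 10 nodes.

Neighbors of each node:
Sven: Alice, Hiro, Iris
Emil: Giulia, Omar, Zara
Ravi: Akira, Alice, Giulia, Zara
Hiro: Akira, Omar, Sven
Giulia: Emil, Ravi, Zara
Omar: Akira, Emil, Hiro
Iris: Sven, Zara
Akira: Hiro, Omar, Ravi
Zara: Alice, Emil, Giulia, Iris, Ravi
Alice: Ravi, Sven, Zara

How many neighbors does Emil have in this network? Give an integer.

Emil is directly tied to Giulia, Omar, and Zara. That is 3 neighbors, so the degree of Emil is 3.

3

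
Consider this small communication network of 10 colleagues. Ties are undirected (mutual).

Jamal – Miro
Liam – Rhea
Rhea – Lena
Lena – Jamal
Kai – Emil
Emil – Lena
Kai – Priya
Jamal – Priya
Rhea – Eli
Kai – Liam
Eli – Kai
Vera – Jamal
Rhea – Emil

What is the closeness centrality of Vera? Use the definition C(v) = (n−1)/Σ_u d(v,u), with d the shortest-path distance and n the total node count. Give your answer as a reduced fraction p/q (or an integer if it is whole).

3/8

Distances from Vera: Eli:4, Emil:3, Jamal:1, Kai:3, Lena:2, Liam:4, Miro:2, Priya:2, Rhea:3. Sum = 24.
n = 10, so closeness = 9/24 = 3/8.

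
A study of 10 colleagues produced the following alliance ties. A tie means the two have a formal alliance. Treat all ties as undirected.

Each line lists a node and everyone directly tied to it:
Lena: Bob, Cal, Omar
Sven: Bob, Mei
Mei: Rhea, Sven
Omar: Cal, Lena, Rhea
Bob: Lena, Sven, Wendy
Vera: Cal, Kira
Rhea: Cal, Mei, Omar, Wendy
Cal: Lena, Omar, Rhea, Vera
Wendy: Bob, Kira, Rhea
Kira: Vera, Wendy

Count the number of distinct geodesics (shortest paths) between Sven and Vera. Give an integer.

The shortest distance is 4. The length-4 paths are: Sven–Bob–Wendy–Kira–Vera; Sven–Mei–Rhea–Cal–Vera; Sven–Bob–Lena–Cal–Vera.
That gives 3 distinct shortest paths.

3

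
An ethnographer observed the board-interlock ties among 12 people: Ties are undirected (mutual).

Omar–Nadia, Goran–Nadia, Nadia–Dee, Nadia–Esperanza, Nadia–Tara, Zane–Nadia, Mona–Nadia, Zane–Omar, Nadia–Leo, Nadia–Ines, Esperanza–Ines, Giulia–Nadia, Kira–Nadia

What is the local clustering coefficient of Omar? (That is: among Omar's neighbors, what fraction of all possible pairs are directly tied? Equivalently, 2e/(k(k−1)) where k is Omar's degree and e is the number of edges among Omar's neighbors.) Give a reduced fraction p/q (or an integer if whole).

1

Omar's neighbors: Nadia and Zane (k = 2).
Possible neighbor pairs: C(2,2) = 1. Edges among them: Nadia–Zane → e = 1.
Clustering(Omar) = 1/1.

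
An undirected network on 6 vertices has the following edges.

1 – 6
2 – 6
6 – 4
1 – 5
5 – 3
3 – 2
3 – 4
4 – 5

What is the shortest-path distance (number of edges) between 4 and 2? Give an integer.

2

One shortest route is 4 – 3 – 2, which uses 2 edges, and 4 and 2 are not directly tied, so nothing shorter exists. So d(4,2) = 2.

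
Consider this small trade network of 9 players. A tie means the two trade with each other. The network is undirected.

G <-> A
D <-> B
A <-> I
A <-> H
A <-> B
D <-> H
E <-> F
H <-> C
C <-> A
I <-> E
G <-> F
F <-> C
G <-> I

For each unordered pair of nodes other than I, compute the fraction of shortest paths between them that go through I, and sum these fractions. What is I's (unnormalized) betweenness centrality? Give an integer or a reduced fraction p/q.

11/3

Pairs whose geodesics pass through I — G–E: 1/2; A–E: 1; B–E: 1; D–E: 2/3; H–E: 1/2.
All other pairs contribute 0.
Summing the contributions gives betweenness(I) = 11/3.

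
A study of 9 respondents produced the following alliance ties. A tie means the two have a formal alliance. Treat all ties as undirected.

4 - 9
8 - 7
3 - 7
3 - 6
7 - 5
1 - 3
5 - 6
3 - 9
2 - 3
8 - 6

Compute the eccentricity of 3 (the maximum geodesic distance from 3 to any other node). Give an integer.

2

Distances from 3: 1:1, 2:1, 4:2, 5:2, 6:1, 7:1, 8:2, 9:1.
The largest is 2 (to 8, 5, and 4), so the eccentricity of 3 is 2.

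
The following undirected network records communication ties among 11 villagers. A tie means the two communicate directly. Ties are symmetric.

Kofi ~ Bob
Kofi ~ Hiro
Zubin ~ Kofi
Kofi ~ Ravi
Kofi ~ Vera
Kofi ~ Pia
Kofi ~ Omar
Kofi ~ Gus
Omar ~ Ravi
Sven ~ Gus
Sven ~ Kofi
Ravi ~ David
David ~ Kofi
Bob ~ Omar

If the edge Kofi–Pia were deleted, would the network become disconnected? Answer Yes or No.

Yes

Without the Kofi–Pia edge there is no alternate route between Kofi and Pia, so the network disconnects. It is a bridge.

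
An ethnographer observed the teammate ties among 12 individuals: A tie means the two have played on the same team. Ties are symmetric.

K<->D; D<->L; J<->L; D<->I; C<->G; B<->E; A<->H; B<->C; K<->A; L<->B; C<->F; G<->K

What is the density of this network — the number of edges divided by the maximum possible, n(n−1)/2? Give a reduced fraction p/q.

2/11

There are 12 edges and 12 nodes, so the maximum possible is C(12,2) = 66.
Density = 12/66 = 2/11.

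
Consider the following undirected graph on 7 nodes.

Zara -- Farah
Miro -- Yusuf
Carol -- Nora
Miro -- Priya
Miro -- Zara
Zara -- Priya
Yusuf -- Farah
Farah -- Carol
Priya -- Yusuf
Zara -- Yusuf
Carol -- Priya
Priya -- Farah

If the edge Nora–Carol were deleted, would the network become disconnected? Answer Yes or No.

Without the Nora–Carol edge there is no alternate route between Nora and Carol, so the network disconnects. It is a bridge.

Yes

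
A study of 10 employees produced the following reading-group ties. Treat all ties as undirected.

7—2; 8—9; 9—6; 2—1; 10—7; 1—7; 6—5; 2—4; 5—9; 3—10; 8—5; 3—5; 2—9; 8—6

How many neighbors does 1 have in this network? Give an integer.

2

1 is directly tied to 2 and 7. That is 2 neighbors, so the degree of 1 is 2.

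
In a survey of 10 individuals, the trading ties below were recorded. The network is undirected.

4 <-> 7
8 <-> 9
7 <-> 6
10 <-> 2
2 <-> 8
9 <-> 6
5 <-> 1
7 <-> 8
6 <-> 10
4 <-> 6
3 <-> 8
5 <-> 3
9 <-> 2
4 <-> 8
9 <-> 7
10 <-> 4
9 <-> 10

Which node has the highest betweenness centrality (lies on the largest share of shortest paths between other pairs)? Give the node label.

8

Unnormalized betweenness of each node: 1:0, 2:4/3, 3:14, 4:3, 5:8, 6:7/12, 7:19/12, 8:77/4, 9:4, 10:5/4.
8 has the largest value, 77/4, making it the main broker — the node through which the most shortest paths run.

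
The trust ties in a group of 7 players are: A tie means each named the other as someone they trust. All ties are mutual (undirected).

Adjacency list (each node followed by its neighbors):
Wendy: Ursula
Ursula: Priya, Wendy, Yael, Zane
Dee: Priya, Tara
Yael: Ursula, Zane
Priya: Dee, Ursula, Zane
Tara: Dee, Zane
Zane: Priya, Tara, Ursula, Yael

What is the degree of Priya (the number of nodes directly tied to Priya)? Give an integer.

3

Priya is directly tied to Dee, Ursula, and Zane. That is 3 neighbors, so the degree of Priya is 3.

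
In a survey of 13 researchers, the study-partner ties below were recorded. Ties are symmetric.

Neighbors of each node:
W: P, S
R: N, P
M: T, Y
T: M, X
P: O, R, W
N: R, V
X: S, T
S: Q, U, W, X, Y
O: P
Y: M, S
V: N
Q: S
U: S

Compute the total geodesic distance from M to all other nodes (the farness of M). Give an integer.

Distances from M: N:6, O:5, P:4, Q:3, R:5, S:2, T:1, U:3, V:7, W:3, X:2, Y:1.
Sum = 6 + 5 + 4 + 3 + 5 + 2 + 1 + 3 + 7 + 3 + 2 + 1 = 42.

42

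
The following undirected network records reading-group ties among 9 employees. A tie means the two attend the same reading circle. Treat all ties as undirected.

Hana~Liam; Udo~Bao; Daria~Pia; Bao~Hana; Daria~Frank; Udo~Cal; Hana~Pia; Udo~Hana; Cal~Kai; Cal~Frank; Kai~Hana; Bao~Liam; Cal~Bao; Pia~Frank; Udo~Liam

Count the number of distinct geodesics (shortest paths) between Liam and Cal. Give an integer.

The shortest distance is 2. The length-2 paths are: Liam–Bao–Cal; Liam–Udo–Cal.
That gives 2 distinct shortest paths.

2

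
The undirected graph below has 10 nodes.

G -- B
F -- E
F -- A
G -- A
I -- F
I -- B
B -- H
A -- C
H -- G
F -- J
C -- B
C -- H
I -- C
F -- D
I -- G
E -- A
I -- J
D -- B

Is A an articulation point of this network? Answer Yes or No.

Even without A, every remaining node can still reach every other (the residual graph is connected), so A is not a cut vertex.

No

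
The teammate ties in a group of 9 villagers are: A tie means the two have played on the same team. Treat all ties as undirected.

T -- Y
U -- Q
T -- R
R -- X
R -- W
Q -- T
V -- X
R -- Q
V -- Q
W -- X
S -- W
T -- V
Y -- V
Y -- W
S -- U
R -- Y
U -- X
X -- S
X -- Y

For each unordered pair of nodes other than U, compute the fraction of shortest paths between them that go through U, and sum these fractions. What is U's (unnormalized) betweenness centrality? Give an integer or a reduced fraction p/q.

Pairs whose geodesics pass through U — Q–X: 1/3; Q–S: 1; T–S: 1/6.
All other pairs contribute 0.
Summing the contributions gives betweenness(U) = 3/2.

3/2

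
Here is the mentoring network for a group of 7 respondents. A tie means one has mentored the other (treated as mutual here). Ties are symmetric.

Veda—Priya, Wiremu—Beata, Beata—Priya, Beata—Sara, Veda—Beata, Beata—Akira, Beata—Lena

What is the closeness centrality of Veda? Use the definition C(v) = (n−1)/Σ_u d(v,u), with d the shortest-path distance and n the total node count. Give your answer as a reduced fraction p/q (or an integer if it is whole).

Distances from Veda: Akira:2, Beata:1, Lena:2, Priya:1, Sara:2, Wiremu:2. Sum = 10.
n = 7, so closeness = 6/10 = 3/5.

3/5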